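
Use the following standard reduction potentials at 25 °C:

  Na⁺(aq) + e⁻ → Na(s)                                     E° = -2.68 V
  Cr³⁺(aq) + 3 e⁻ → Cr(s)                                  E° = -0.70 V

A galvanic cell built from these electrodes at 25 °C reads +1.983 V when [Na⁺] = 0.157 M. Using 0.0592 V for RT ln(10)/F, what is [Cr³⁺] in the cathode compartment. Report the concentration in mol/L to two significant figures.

0.0055 M

Cr³⁺/Cr is the cathode, Na⁺/Na the anode: E°cell = +1.98 V, n = 3.
Overall reaction: Cr³⁺(aq) + 3 Na(s) → Cr(s) + 3 Na⁺(aq); Q = [Na⁺]^3/[Cr³⁺]^1.
From E = E° − (0.0592/n) log Q: log Q = (E° − E)·n/0.0592 = (+1.98 − (+1.983))·3/0.0592 = -0.1520.
So 1·log[Cr³⁺] = 3·log(0.157) − log Q = -2.4123 − (-0.1520) = -2.2603; [Cr³⁺] = 10^(-2.2603) ≈ 0.0055 M.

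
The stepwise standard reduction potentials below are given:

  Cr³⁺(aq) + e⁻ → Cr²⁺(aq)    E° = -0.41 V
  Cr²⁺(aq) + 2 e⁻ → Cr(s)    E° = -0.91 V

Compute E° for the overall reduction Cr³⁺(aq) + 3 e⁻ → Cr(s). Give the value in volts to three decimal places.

Since ΔG° = −nFE° is additive over sequential reductions, n₃E°₃ = n₁E°₁ + n₂E°₂.
E°₃ = (1×-0.41 + 2×-0.91) / 3 = (-2.230) / 3 = -0.743 V.
E° values themselves are not directly additive — weighting by electron count is essential.

-0.743 V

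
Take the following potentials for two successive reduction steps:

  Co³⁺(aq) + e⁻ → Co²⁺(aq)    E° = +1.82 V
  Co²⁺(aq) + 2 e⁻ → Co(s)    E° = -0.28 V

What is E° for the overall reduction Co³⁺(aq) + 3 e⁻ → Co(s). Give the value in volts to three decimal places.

Standard free energies of sequential steps add: ΔG°₃ = ΔG°₁ + ΔG°₂, so n₃E°₃ = n₁E°₁ + n₂E°₂.
E°₃ = (1×+1.82 + 2×-0.28) / 3 = (+1.260) / 3 = +0.420 V.

+0.420 V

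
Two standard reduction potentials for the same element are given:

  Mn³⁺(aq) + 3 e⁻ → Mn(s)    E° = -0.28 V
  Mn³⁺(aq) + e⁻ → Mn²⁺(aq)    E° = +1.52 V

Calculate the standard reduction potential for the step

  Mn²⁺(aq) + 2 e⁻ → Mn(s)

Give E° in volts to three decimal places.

Sequential free energies add, so n₃E°₃ = n₁E°₁ + n₂E°₂.
With n₃ = 3, and the known step contributing 1×(+1.52) V, the unknown satisfies 2·E° = 3×(-0.28) − 1×(+1.52) = -2.360.
E° = -2.360 / 2 = -1.180 V.

-1.180 V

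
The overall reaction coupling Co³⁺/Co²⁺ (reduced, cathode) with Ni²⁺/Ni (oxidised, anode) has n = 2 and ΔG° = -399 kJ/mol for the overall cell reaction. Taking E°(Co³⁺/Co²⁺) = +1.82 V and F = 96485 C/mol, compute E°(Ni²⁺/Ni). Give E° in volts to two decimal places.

E°cell = −ΔG°/(nF) = −(-399×10³)/((2)(96485)) = +2.068 V.
Since Co³⁺/Co²⁺ is the cathode and Ni²⁺/Ni the anode, E°cell = E°(Co³⁺/Co²⁺) − E°(Ni²⁺/Ni).
So E°(Ni²⁺/Ni) = E°(Co³⁺/Co²⁺) − E°cell = (+1.82) − (+2.068) = -0.25 V.

-0.25 V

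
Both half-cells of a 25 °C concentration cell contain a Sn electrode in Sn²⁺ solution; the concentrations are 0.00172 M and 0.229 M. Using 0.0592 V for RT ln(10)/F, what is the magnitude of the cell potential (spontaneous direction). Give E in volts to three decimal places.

For a concentration cell E°cell = 0. The 0.229 M side is the cathode (reduction is favoured where [Sn²⁺] is higher).
With n = 2, E = −(0.0592/2) log([Sn²⁺]ₐₙ/[Sn²⁺]꜀ₐₜ) = −(0.0592/2) log(0.00172/0.229) = −(0.0592/2)(-2.124) = +0.063 V.

+0.063 V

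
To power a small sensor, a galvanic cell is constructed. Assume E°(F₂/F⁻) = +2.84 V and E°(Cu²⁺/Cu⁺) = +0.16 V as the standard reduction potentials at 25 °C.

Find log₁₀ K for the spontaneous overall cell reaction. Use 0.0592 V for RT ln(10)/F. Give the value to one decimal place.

90.5

Cathode: F₂/F⁻; anode: Cu²⁺/Cu⁺. E°cell = +2.68 V, n = 2.
log K = nE°cell / 0.0592 = (2)(+2.68) / 0.0592 = 90.5.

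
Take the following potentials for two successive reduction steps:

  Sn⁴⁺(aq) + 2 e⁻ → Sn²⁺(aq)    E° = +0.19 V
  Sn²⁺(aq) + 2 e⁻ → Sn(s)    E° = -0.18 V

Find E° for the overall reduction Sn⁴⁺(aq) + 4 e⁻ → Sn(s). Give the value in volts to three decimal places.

Adding the free-energy changes (−nFE°) of the two steps gives −n₃FE°₃ = −n₁FE°₁ − n₂FE°₂.
E°₃ = (2×+0.19 + 2×-0.18) / 4 = (+0.020) / 4 = +0.005 V.

+0.005 V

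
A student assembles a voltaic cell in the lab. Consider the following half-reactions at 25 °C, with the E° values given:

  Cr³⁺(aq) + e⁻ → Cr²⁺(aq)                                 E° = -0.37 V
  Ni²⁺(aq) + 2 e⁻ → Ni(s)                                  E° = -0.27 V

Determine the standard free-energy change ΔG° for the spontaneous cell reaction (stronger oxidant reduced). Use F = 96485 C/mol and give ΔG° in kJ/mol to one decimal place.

Ni²⁺/Ni (E° = -0.27 V) is the cathode; Cr³⁺/Cr²⁺ (E° = -0.37 V) is the anode, so E°cell = +0.10 V.
Balancing electrons gives n = 2 (lcm of 2 and 1).
ΔG° = −nFE° = −(2)(96485)(+0.10) = -19,297 J = -19.3 kJ/mol.

-19.3 kJ/mol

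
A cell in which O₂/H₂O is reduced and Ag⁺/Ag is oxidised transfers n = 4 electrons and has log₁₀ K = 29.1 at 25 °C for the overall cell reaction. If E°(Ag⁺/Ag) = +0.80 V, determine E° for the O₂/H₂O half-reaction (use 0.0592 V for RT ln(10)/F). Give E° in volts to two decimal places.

E°cell = (0.0592/n)·log K = (0.0592/4)(29.1) = +0.431 V.
Since O₂/H₂O is the cathode and Ag⁺/Ag the anode, E°cell = E°(O₂/H₂O) − E°(Ag⁺/Ag).
So E°(O₂/H₂O) = E°cell + E°(Ag⁺/Ag) = +0.431 + (+0.80) = +1.23 V.

+1.23 V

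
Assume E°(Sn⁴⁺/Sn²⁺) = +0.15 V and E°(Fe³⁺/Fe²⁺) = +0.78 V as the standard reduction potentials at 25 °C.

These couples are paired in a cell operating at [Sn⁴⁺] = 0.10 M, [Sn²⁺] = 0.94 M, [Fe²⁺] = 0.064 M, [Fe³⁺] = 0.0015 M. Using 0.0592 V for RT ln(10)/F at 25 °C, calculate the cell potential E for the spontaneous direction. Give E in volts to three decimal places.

Fe³⁺/Fe²⁺ is the cathode (higher E°), Sn⁴⁺/Sn²⁺ the anode: E°cell = +0.78 − (+0.15) = +0.63 V, n = 2.
Overall: 2 Fe³⁺(aq) + Sn²⁺(aq) → 2 Fe²⁺(aq) + Sn⁴⁺(aq)
Q = [Fe²⁺]^2·[Sn⁴⁺] / ([Fe³⁺]^2·[Sn²⁺]); log Q = 2.287.
E = E° − (0.0592/n) log Q = +0.63 − (0.0592/2)(2.287) = +0.562 V.

+0.562 V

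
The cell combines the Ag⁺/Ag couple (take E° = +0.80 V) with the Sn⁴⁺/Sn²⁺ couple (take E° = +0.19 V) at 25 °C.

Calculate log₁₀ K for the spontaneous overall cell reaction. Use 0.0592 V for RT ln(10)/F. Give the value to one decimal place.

20.6

Cathode: Ag⁺/Ag; anode: Sn⁴⁺/Sn²⁺. E°cell = +0.61 V, n = 2.
log K = nE°cell / 0.0592 = (2)(+0.61) / 0.0592 = 20.6.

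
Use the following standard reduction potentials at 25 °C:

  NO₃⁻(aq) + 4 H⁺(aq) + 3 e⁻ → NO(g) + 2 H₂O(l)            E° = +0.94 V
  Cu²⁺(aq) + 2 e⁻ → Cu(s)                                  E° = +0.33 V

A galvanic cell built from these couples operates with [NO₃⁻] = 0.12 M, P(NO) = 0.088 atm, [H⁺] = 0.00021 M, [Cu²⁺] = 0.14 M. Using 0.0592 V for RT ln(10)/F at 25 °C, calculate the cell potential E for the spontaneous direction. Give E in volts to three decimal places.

+0.348 V

NO₃⁻/NO is the cathode (higher E°), Cu²⁺/Cu the anode: E°cell = +0.94 − (+0.33) = +0.61 V, n = 6.
Overall: 2 NO₃⁻(aq) + 8 H⁺(aq) + 3 Cu(s) → 2 NO(g) + 4 H₂O(l) + 3 Cu²⁺(aq)
Q = P(NO)^2·[Cu²⁺]^3 / ([NO₃⁻]^2·[H⁺]^8); log Q = 26.591.
E = E° − (0.0592/n) log Q = +0.61 − (0.0592/6)(26.591) = +0.348 V.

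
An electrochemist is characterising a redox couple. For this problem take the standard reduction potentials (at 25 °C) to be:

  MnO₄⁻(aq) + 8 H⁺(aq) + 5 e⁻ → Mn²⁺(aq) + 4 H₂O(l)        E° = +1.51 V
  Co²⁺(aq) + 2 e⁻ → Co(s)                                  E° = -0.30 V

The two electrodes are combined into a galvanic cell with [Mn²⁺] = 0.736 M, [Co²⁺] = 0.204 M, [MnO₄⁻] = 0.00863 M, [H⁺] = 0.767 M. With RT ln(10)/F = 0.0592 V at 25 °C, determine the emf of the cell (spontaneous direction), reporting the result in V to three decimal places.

+1.797 V

MnO₄⁻/Mn²⁺ is the cathode (higher E°), Co²⁺/Co the anode: E°cell = +1.51 − (-0.30) = +1.81 V, n = 10.
Overall: 2 MnO₄⁻(aq) + 16 H⁺(aq) + 5 Co(s) → 2 Mn²⁺(aq) + 8 H₂O(l) + 5 Co²⁺(aq)
Q = [Mn²⁺]^2·[Co²⁺]^5 / ([MnO₄⁻]^2·[H⁺]^16); log Q = 2.253.
E = E° − (0.0592/n) log Q = +1.81 − (0.0592/10)(2.253) = +1.797 V.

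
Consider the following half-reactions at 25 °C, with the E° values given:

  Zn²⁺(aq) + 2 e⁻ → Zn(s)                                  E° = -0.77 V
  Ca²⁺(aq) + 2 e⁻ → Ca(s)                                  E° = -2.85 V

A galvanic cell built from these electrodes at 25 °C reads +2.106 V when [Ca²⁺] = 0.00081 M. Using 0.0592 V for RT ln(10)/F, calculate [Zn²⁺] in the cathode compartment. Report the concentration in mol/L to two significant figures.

Zn²⁺/Zn is the cathode, Ca²⁺/Ca the anode: E°cell = +2.08 V, n = 2.
Overall reaction: Zn²⁺(aq) + Ca(s) → Zn(s) + Ca²⁺(aq); Q = [Ca²⁺]^1/[Zn²⁺]^1.
From E = E° − (0.0592/n) log Q: log Q = (E° − E)·n/0.0592 = (+2.08 − (+2.106))·2/0.0592 = -0.8784.
So 1·log[Zn²⁺] = 1·log(0.00081) − log Q = -3.0915 − (-0.8784) = -2.2131; [Zn²⁺] = 10^(-2.2131) ≈ 0.0061 M.

0.0061 M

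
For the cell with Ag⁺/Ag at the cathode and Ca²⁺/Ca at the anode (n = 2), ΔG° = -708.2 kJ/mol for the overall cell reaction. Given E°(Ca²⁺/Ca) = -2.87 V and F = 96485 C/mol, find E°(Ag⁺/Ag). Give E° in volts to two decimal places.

+0.80 V

E°cell = −ΔG°/(nF) = −(-708.2×10³)/((2)(96485)) = +3.670 V.
Since Ag⁺/Ag is the cathode and Ca²⁺/Ca the anode, E°cell = E°(Ag⁺/Ag) − E°(Ca²⁺/Ca).
So E°(Ag⁺/Ag) = E°cell + E°(Ca²⁺/Ca) = +3.670 + (-2.87) = +0.80 V.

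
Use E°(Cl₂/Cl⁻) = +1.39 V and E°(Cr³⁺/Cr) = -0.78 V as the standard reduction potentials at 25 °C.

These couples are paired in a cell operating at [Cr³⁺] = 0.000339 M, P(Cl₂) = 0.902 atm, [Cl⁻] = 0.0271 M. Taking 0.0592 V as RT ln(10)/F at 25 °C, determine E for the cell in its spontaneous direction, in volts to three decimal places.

Cl₂/Cl⁻ is the cathode (higher E°), Cr³⁺/Cr the anode: E°cell = +1.39 − (-0.78) = +2.17 V, n = 6.
Overall: 3 Cl₂(g) + 2 Cr(s) → 6 Cl⁻(aq) + 2 Cr³⁺(aq)
Q = [Cl⁻]^6·[Cr³⁺]^2 / (P(Cl₂)^3); log Q = -16.207.
E = E° − (0.0592/n) log Q = +2.17 − (0.0592/6)(-16.207) = +2.330 V.

+2.330 V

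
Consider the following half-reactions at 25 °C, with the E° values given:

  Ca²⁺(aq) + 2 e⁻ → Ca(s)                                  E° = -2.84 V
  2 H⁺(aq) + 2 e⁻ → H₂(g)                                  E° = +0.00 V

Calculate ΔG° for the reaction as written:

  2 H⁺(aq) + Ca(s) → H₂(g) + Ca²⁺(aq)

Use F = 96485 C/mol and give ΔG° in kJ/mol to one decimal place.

As written, H⁺/H₂ is reduced (cathode) and Ca²⁺/Ca is oxidised (anode), so E°cell = (+0.00) − (-2.84) = +2.84 V.
Balancing electrons gives n = 2.
ΔG° = −nFE° = −(2)(96485)(+2.84) = -548,035 J = -548.0 kJ/mol.

-548.0 kJ/mol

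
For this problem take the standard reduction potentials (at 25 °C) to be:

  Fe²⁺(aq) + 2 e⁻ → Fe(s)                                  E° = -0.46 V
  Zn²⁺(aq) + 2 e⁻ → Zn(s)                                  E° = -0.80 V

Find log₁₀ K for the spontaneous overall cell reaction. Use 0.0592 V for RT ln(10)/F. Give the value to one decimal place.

Cathode: Fe²⁺/Fe; anode: Zn²⁺/Zn. E°cell = +0.34 V, n = 2.
log K = nE°cell / 0.0592 = (2)(+0.34) / 0.0592 = 11.5.

11.5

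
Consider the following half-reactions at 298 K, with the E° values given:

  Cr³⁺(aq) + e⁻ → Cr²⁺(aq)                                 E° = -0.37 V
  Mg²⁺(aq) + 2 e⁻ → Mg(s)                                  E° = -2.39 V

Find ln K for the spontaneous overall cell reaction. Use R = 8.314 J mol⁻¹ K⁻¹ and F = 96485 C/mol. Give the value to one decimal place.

Cathode: Cr³⁺/Cr²⁺; anode: Mg²⁺/Mg. E°cell = (-0.37) − (-2.39) = +2.02 V, with n = 2.
ΔG° = −nFE° = −RT ln K, so ln K = nFE°/(RT) = (2)(96485)(+2.02) / ((8.314)(298)) = 157.331.

157.3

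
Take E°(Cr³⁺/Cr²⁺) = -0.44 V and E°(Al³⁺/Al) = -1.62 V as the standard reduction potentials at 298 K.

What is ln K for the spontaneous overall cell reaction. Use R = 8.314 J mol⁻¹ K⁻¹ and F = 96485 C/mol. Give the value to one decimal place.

Cathode: Cr³⁺/Cr²⁺; anode: Al³⁺/Al. E°cell = (-0.44) − (-1.62) = +1.18 V, with n = 3.
ΔG° = −nFE° = −RT ln K, so ln K = nFE°/(RT) = (3)(96485)(+1.18) / ((8.314)(298)) = 137.860.

137.9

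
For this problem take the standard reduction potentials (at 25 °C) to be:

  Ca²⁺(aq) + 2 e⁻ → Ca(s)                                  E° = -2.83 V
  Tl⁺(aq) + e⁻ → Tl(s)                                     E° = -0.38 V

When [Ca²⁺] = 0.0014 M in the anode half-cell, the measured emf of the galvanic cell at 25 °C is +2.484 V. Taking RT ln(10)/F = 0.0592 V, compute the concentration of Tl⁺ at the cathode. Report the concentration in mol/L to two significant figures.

0.14 M

Tl⁺/Tl is the cathode, Ca²⁺/Ca the anode: E°cell = +2.45 V, n = 2.
Overall reaction: 2 Tl⁺(aq) + Ca(s) → 2 Tl(s) + Ca²⁺(aq); Q = [Ca²⁺]^1/[Tl⁺]^2.
From E = E° − (0.0592/n) log Q: log Q = (E° − E)·n/0.0592 = (+2.45 − (+2.484))·2/0.0592 = -1.1486.
So 2·log[Tl⁺] = 1·log(0.0014) − log Q = -2.8539 − (-1.1486) = -1.7053; log[Tl⁺] = -1.7053 / 2 = -0.8527; [Tl⁺] = 10^(-0.8527) ≈ 0.14 M.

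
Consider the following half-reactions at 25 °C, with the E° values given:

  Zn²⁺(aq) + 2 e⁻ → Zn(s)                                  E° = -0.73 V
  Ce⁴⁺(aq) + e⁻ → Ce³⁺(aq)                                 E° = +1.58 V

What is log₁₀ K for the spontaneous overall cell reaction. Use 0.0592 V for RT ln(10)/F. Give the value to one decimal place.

78.0

Cathode: Ce⁴⁺/Ce³⁺; anode: Zn²⁺/Zn. E°cell = +2.31 V, n = 2.
log K = nE°cell / 0.0592 = (2)(+2.31) / 0.0592 = 78.0.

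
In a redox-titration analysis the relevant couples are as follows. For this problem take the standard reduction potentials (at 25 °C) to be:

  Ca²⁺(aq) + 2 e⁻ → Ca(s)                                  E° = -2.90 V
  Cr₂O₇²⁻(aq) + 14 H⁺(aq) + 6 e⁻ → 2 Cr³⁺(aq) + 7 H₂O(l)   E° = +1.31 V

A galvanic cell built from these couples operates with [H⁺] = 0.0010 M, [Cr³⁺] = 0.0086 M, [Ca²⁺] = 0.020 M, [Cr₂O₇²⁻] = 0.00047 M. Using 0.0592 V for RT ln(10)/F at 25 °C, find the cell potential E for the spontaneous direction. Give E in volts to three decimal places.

+3.854 V

Cr₂O₇²⁻/Cr³⁺ is the cathode (higher E°), Ca²⁺/Ca the anode: E°cell = +1.31 − (-2.90) = +4.21 V, n = 6.
Overall: Cr₂O₇²⁻(aq) + 14 H⁺(aq) + 3 Ca(s) → 2 Cr³⁺(aq) + 7 H₂O(l) + 3 Ca²⁺(aq)
Q = [Cr³⁺]^2·[Ca²⁺]^3 / ([Cr₂O₇²⁻]·[H⁺]^14); log Q = 36.100.
E = E° − (0.0592/n) log Q = +4.21 − (0.0592/6)(36.100) = +3.854 V.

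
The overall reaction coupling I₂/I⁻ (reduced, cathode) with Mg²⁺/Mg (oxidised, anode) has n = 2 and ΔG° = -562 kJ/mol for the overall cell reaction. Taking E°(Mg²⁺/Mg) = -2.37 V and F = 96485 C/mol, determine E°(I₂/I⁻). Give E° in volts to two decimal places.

+0.54 V

E°cell = −ΔG°/(nF) = −(-562×10³)/((2)(96485)) = +2.912 V.
Since I₂/I⁻ is the cathode and Mg²⁺/Mg the anode, E°cell = E°(I₂/I⁻) − E°(Mg²⁺/Mg).
So E°(I₂/I⁻) = E°cell + E°(Mg²⁺/Mg) = +2.912 + (-2.37) = +0.54 V.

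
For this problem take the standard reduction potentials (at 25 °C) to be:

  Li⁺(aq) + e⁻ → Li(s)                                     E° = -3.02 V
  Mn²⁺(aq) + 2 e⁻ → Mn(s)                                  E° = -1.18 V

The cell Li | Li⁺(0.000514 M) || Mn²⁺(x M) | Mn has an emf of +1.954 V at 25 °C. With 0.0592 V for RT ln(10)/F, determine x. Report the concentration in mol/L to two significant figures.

0.0019 M

Mn²⁺/Mn is the cathode, Li⁺/Li the anode: E°cell = +1.84 V, n = 2.
Overall reaction: Mn²⁺(aq) + 2 Li(s) → Mn(s) + 2 Li⁺(aq); Q = [Li⁺]^2/[Mn²⁺]^1.
From E = E° − (0.0592/n) log Q: log Q = (E° − E)·n/0.0592 = (+1.84 − (+1.954))·2/0.0592 = -3.8514.
So 1·log[Mn²⁺] = 2·log(0.000514) − log Q = -6.5781 − (-3.8514) = -2.7267; [Mn²⁺] = 10^(-2.7267) ≈ 0.0019 M.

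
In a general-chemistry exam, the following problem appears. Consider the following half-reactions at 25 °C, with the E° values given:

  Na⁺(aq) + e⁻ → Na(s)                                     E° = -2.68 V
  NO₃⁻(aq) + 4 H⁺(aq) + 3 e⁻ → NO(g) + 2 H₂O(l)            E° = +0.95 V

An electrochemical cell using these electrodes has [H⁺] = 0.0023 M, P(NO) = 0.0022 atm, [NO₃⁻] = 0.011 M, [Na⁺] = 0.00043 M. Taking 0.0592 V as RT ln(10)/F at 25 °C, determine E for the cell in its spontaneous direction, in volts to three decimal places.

+3.635 V

NO₃⁻/NO is the cathode (higher E°), Na⁺/Na the anode: E°cell = +0.95 − (-2.68) = +3.63 V, n = 3.
Overall: NO₃⁻(aq) + 4 H⁺(aq) + 3 Na(s) → NO(g) + 2 H₂O(l) + 3 Na⁺(aq)
Q = P(NO)·[Na⁺]^3 / ([NO₃⁻]·[H⁺]^4); log Q = -0.245.
E = E° − (0.0592/n) log Q = +3.63 − (0.0592/3)(-0.245) = +3.635 V.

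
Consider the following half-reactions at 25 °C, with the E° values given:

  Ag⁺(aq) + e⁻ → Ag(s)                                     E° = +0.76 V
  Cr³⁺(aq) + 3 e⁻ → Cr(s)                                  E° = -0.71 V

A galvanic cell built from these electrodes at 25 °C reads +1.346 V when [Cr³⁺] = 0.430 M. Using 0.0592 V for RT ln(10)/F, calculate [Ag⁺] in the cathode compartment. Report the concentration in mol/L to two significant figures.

0.0061 M

Ag⁺/Ag is the cathode, Cr³⁺/Cr the anode: E°cell = +1.47 V, n = 3.
Overall reaction: 3 Ag⁺(aq) + Cr(s) → 3 Ag(s) + Cr³⁺(aq); Q = [Cr³⁺]^1/[Ag⁺]^3.
From E = E° − (0.0592/n) log Q: log Q = (E° − E)·n/0.0592 = (+1.47 − (+1.346))·3/0.0592 = 6.2838.
So 3·log[Ag⁺] = 1·log(0.43) − log Q = -0.3665 − (6.2838) = -6.6503; log[Ag⁺] = -6.6503 / 3 = -2.2168; [Ag⁺] = 10^(-2.2168) ≈ 0.0061 M.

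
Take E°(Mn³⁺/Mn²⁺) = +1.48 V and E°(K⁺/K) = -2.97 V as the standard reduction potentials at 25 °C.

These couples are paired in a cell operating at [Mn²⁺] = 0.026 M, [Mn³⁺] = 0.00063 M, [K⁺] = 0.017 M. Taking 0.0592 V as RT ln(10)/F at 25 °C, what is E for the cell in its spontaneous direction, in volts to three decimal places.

Mn³⁺/Mn²⁺ is the cathode (higher E°), K⁺/K the anode: E°cell = +1.48 − (-2.97) = +4.45 V, n = 1.
Overall: Mn³⁺(aq) + K(s) → Mn²⁺(aq) + K⁺(aq)
Q = [Mn²⁺]·[K⁺] / ([Mn³⁺]); log Q = -0.154.
E = E° − (0.0592/n) log Q = +4.45 − (0.0592/1)(-0.154) = +4.459 V.

+4.459 V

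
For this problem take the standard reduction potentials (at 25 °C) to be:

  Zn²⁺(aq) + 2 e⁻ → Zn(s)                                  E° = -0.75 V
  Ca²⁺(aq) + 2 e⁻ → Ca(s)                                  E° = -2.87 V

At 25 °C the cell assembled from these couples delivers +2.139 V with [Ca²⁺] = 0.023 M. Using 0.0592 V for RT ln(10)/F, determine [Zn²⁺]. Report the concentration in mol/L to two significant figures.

Zn²⁺/Zn is the cathode, Ca²⁺/Ca the anode: E°cell = +2.12 V, n = 2.
Overall reaction: Zn²⁺(aq) + Ca(s) → Zn(s) + Ca²⁺(aq); Q = [Ca²⁺]^1/[Zn²⁺]^1.
From E = E° − (0.0592/n) log Q: log Q = (E° − E)·n/0.0592 = (+2.12 − (+2.139))·2/0.0592 = -0.6419.
So 1·log[Zn²⁺] = 1·log(0.023) − log Q = -1.6383 − (-0.6419) = -0.9964; [Zn²⁺] = 10^(-0.9964) ≈ 0.10 M.

0.10 M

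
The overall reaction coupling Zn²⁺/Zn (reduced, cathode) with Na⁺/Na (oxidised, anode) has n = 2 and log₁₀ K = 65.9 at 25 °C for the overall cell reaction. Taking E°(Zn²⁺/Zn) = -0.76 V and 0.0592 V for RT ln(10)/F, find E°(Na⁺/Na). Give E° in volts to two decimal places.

E°cell = (0.0592/n)·log K = (0.0592/2)(65.9) = +1.951 V.
Since Zn²⁺/Zn is the cathode and Na⁺/Na the anode, E°cell = E°(Zn²⁺/Zn) − E°(Na⁺/Na).
So E°(Na⁺/Na) = E°(Zn²⁺/Zn) − E°cell = (-0.76) − (+1.951) = -2.71 V.

-2.71 V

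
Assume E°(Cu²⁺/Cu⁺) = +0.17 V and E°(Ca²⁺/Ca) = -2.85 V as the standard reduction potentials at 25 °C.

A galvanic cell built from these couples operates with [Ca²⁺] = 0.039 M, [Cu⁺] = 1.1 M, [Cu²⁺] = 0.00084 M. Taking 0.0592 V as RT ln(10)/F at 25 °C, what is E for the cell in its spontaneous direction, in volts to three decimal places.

+2.877 V

Cu²⁺/Cu⁺ is the cathode (higher E°), Ca²⁺/Ca the anode: E°cell = +0.17 − (-2.85) = +3.02 V, n = 2.
Overall: 2 Cu²⁺(aq) + Ca(s) → 2 Cu⁺(aq) + Ca²⁺(aq)
Q = [Cu⁺]^2·[Ca²⁺] / ([Cu²⁺]^2); log Q = 4.825.
E = E° − (0.0592/n) log Q = +3.02 − (0.0592/2)(4.825) = +2.877 V.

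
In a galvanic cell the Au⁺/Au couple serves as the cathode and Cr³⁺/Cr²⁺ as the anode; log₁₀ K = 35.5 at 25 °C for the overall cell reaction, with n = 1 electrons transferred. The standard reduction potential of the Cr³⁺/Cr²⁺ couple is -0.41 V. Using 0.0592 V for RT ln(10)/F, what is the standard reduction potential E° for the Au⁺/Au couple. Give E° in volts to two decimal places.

E°cell = (0.0592/n)·log K = (0.0592/1)(35.5) = +2.102 V.
Since Au⁺/Au is the cathode and Cr³⁺/Cr²⁺ the anode, E°cell = E°(Au⁺/Au) − E°(Cr³⁺/Cr²⁺).
So E°(Au⁺/Au) = E°cell + E°(Cr³⁺/Cr²⁺) = +2.102 + (-0.41) = +1.69 V.

+1.69 V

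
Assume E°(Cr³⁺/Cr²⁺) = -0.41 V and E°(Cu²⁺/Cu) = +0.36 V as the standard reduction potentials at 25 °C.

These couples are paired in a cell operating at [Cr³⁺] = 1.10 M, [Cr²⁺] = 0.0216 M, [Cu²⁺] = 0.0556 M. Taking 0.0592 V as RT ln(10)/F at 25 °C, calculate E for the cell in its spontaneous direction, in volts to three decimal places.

Cu²⁺/Cu is the cathode (higher E°), Cr³⁺/Cr²⁺ the anode: E°cell = +0.36 − (-0.41) = +0.77 V, n = 2.
Overall: Cu²⁺(aq) + 2 Cr²⁺(aq) → Cu(s) + 2 Cr³⁺(aq)
Q = [Cr³⁺]^2 / ([Cu²⁺]·[Cr²⁺]^2); log Q = 4.669.
E = E° − (0.0592/n) log Q = +0.77 − (0.0592/2)(4.669) = +0.632 V.

+0.632 V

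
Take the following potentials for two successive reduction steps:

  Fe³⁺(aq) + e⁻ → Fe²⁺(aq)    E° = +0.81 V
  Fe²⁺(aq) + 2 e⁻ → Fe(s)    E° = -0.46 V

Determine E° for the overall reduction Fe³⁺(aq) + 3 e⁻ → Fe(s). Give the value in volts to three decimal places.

Adding the free-energy changes (−nFE°) of the two steps gives −n₃FE°₃ = −n₁FE°₁ − n₂FE°₂.
E°₃ = (1×+0.81 + 2×-0.46) / 3 = (-0.110) / 3 = -0.037 V.
Simply averaging or adding the two E° values would be wrong; the electron-weighted sum is required.

-0.037 V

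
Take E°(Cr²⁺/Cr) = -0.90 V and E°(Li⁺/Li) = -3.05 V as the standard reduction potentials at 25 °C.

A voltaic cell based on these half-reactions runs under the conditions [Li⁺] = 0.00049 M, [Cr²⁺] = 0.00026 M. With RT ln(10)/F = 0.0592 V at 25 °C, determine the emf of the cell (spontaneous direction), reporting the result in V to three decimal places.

Cr²⁺/Cr is the cathode (higher E°), Li⁺/Li the anode: E°cell = -0.90 − (-3.05) = +2.15 V, n = 2.
Overall: Cr²⁺(aq) + 2 Li(s) → Cr(s) + 2 Li⁺(aq)
Q = [Li⁺]^2 / ([Cr²⁺]); log Q = -3.035.
E = E° − (0.0592/n) log Q = +2.15 − (0.0592/2)(-3.035) = +2.240 V.

+2.240 V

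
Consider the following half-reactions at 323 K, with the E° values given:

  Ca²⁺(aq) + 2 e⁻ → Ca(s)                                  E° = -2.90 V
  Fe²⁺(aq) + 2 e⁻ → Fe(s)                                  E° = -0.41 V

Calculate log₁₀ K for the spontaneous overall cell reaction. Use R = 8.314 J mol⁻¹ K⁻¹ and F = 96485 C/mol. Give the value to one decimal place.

Cathode: Fe²⁺/Fe; anode: Ca²⁺/Ca. E°cell = (-0.41) − (-2.90) = +2.49 V, with n = 2.
ΔG° = −nFE° = −RT ln K, so ln K = nFE°/(RT) = (2)(96485)(+2.49) / ((8.314)(323)) = 178.927.
log₁₀ K = 178.927 / ln 10 = 77.7.

77.7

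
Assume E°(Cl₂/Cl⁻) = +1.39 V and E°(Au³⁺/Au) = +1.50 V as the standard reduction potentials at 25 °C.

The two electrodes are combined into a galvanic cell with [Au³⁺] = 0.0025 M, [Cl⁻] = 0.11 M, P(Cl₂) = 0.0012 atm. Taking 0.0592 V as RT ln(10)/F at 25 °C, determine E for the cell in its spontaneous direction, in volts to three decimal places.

Au³⁺/Au is the cathode (higher E°), Cl₂/Cl⁻ the anode: E°cell = +1.50 − (+1.39) = +0.11 V, n = 6.
Overall: 2 Au³⁺(aq) + 6 Cl⁻(aq) → 2 Au(s) + 3 Cl₂(g)
Q = P(Cl₂)^3 / ([Au³⁺]^2·[Cl⁻]^6); log Q = 2.193.
E = E° − (0.0592/n) log Q = +0.11 − (0.0592/6)(2.193) = +0.088 V.

+0.088 V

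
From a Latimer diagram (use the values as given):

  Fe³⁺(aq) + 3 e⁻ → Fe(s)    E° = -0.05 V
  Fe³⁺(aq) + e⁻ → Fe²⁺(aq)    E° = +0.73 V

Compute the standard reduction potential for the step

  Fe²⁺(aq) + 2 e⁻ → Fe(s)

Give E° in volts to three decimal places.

-0.440 V

Sequential free energies add, so n₃E°₃ = n₁E°₁ + n₂E°₂.
With n₃ = 3, and the known step contributing 1×(+0.73) V, the unknown satisfies 2·E° = 3×(-0.05) − 1×(+0.73) = -0.880.
E° = -0.880 / 2 = -0.440 V.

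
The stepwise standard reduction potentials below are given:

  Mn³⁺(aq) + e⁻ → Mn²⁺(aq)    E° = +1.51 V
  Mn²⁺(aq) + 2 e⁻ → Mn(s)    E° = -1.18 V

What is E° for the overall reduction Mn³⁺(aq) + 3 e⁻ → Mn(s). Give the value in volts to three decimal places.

Since ΔG° = −nFE° is additive over sequential reductions, n₃E°₃ = n₁E°₁ + n₂E°₂.
E°₃ = (1×+1.51 + 2×-1.18) / 3 = (-0.850) / 3 = -0.283 V.

-0.283 V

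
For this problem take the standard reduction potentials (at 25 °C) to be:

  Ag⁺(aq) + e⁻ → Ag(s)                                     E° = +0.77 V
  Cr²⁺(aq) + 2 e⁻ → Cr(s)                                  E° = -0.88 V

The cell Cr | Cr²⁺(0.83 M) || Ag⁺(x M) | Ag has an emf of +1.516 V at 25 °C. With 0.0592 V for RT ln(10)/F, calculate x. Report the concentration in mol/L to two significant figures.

0.0050 M

Ag⁺/Ag is the cathode, Cr²⁺/Cr the anode: E°cell = +1.65 V, n = 2.
Overall reaction: 2 Ag⁺(aq) + Cr(s) → 2 Ag(s) + Cr²⁺(aq); Q = [Cr²⁺]^1/[Ag⁺]^2.
From E = E° − (0.0592/n) log Q: log Q = (E° − E)·n/0.0592 = (+1.65 − (+1.516))·2/0.0592 = 4.5270.
So 2·log[Ag⁺] = 1·log(0.83) − log Q = -0.0809 − (4.5270) = -4.6079; log[Ag⁺] = -4.6079 / 2 = -2.3039; [Ag⁺] = 10^(-2.3039) ≈ 0.0050 M.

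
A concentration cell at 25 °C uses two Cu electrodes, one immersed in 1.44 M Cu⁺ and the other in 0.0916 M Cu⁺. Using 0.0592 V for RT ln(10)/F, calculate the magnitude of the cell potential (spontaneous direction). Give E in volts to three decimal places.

For a concentration cell E°cell = 0. The 1.44 M side is the cathode (reduction is favoured where [Cu⁺] is higher).
With n = 1, E = −(0.0592/1) log([Cu⁺]ₐₙ/[Cu⁺]꜀ₐₜ) = −(0.0592/1) log(0.0916/1.44) = −(0.0592/1)(-1.196) = +0.071 V.

+0.071 V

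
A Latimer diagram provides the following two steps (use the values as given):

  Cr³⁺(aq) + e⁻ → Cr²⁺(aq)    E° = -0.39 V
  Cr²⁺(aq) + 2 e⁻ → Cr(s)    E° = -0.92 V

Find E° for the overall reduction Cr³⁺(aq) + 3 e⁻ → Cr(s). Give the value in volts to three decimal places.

Standard free energies of sequential steps add: ΔG°₃ = ΔG°₁ + ΔG°₂, so n₃E°₃ = n₁E°₁ + n₂E°₂.
E°₃ = (1×-0.39 + 2×-0.92) / 3 = (-2.230) / 3 = -0.743 V.

-0.743 V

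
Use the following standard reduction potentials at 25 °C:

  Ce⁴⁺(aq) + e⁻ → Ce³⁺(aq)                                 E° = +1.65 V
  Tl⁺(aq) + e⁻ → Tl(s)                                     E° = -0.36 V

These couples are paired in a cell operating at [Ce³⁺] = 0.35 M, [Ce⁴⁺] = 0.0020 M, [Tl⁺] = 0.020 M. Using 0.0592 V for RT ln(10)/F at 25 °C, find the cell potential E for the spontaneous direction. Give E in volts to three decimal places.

+1.978 V

Ce⁴⁺/Ce³⁺ is the cathode (higher E°), Tl⁺/Tl the anode: E°cell = +1.65 − (-0.36) = +2.01 V, n = 1.
Overall: Ce⁴⁺(aq) + Tl(s) → Ce³⁺(aq) + Tl⁺(aq)
Q = [Ce³⁺]·[Tl⁺] / ([Ce⁴⁺]); log Q = 0.544.
E = E° − (0.0592/n) log Q = +2.01 − (0.0592/1)(0.544) = +1.978 V.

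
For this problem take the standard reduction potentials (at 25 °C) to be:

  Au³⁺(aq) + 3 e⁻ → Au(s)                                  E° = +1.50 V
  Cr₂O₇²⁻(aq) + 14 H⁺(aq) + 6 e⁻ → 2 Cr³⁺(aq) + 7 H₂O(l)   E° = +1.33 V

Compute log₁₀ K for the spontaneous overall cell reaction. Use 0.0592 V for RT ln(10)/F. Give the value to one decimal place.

17.2

Cathode: Au³⁺/Au; anode: Cr₂O₇²⁻/Cr³⁺. E°cell = +0.17 V, n = 6.
log K = nE°cell / 0.0592 = (6)(+0.17) / 0.0592 = 17.2.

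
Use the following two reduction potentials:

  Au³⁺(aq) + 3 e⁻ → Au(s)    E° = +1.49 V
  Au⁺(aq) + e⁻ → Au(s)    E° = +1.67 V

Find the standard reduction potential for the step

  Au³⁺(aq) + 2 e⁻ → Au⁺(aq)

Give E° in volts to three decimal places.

+1.400 V

Sequential free energies add, so n₃E°₃ = n₁E°₁ + n₂E°₂.
With n₃ = 3, and the known step contributing 1×(+1.67) V, the unknown satisfies 2·E° = 3×(+1.49) − 1×(+1.67) = +2.800.
E° = +2.800 / 2 = +1.400 V.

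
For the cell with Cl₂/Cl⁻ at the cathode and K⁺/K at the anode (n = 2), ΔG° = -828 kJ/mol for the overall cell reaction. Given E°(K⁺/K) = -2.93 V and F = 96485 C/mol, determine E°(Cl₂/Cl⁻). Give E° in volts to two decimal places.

E°cell = −ΔG°/(nF) = −(-828×10³)/((2)(96485)) = +4.291 V.
Since Cl₂/Cl⁻ is the cathode and K⁺/K the anode, E°cell = E°(Cl₂/Cl⁻) − E°(K⁺/K).
So E°(Cl₂/Cl⁻) = E°cell + E°(K⁺/K) = +4.291 + (-2.93) = +1.36 V.

+1.36 V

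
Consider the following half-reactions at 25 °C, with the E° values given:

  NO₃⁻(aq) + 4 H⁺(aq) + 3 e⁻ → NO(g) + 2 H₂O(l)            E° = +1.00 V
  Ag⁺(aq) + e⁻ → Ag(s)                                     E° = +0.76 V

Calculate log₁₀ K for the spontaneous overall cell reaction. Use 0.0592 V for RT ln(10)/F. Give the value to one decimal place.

Cathode: NO₃⁻/NO; anode: Ag⁺/Ag. E°cell = +0.24 V, n = 3.
log K = nE°cell / 0.0592 = (3)(+0.24) / 0.0592 = 12.2.

12.2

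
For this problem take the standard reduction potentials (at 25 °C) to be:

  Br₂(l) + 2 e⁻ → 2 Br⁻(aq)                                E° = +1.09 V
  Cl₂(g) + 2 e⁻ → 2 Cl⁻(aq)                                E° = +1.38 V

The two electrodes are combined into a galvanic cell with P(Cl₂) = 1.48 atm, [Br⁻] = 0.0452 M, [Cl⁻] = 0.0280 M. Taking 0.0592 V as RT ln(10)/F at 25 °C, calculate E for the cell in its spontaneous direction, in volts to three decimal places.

+0.307 V

Cl₂/Cl⁻ is the cathode (higher E°), Br₂/Br⁻ the anode: E°cell = +1.38 − (+1.09) = +0.29 V, n = 2.
Overall: Cl₂(g) + 2 Br⁻(aq) → 2 Cl⁻(aq) + Br₂(l)
Q = [Cl⁻]^2 / (P(Cl₂)·[Br⁻]^2); log Q = -0.586.
E = E° − (0.0592/n) log Q = +0.29 − (0.0592/2)(-0.586) = +0.307 V.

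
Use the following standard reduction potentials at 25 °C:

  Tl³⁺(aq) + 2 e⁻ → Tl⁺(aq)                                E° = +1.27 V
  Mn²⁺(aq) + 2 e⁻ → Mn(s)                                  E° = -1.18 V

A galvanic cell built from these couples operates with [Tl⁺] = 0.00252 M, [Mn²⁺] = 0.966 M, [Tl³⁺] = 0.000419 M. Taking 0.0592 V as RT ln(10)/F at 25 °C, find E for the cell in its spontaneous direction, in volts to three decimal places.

Tl³⁺/Tl⁺ is the cathode (higher E°), Mn²⁺/Mn the anode: E°cell = +1.27 − (-1.18) = +2.45 V, n = 2.
Overall: Tl³⁺(aq) + Mn(s) → Tl⁺(aq) + Mn²⁺(aq)
Q = [Tl⁺]·[Mn²⁺] / ([Tl³⁺]); log Q = 0.764.
E = E° − (0.0592/n) log Q = +2.45 − (0.0592/2)(0.764) = +2.427 V.

+2.427 V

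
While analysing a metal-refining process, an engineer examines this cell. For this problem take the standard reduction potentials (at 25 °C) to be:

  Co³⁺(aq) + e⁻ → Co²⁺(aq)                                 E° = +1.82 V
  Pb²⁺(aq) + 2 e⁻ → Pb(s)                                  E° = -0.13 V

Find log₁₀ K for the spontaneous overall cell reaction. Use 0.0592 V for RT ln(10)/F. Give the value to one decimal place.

Cathode: Co³⁺/Co²⁺; anode: Pb²⁺/Pb. E°cell = +1.95 V, n = 2.
log K = nE°cell / 0.0592 = (2)(+1.95) / 0.0592 = 65.9.

65.9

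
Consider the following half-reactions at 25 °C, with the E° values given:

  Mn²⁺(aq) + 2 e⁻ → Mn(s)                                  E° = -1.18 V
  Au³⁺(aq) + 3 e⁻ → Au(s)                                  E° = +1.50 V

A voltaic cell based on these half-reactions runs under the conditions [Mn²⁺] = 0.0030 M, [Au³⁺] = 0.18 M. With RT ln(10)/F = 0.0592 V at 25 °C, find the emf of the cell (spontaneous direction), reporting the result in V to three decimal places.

+2.740 V

Au³⁺/Au is the cathode (higher E°), Mn²⁺/Mn the anode: E°cell = +1.50 − (-1.18) = +2.68 V, n = 6.
Overall: 2 Au³⁺(aq) + 3 Mn(s) → 2 Au(s) + 3 Mn²⁺(aq)
Q = [Mn²⁺]^3 / ([Au³⁺]^2); log Q = -6.079.
E = E° − (0.0592/n) log Q = +2.68 − (0.0592/6)(-6.079) = +2.740 V.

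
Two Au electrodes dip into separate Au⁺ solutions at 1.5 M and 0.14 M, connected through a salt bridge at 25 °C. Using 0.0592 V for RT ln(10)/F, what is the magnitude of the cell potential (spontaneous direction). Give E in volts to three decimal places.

+0.061 V

For a concentration cell E°cell = 0. The 1.5 M side is the cathode (reduction is favoured where [Au⁺] is higher).
With n = 1, E = −(0.0592/1) log([Au⁺]ₐₙ/[Au⁺]꜀ₐₜ) = −(0.0592/1) log(0.14/1.5) = −(0.0592/1)(-1.030) = +0.061 V.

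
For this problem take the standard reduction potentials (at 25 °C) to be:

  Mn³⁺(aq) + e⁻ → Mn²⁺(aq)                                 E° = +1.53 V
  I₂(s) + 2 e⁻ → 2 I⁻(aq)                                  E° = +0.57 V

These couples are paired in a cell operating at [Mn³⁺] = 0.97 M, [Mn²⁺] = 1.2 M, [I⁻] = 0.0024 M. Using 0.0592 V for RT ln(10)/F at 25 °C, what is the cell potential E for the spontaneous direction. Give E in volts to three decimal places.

+0.799 V

Mn³⁺/Mn²⁺ is the cathode (higher E°), I₂/I⁻ the anode: E°cell = +1.53 − (+0.57) = +0.96 V, n = 2.
Overall: 2 Mn³⁺(aq) + 2 I⁻(aq) → 2 Mn²⁺(aq) + I₂(s)
Q = [Mn²⁺]^2 / ([Mn³⁺]^2·[I⁻]^2); log Q = 5.424.
E = E° − (0.0592/n) log Q = +0.96 − (0.0592/2)(5.424) = +0.799 V.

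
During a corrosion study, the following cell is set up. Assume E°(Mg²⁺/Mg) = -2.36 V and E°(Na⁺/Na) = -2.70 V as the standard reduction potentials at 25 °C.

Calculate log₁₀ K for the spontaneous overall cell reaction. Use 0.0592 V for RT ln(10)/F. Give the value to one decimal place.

11.5

Cathode: Mg²⁺/Mg; anode: Na⁺/Na. E°cell = +0.34 V, n = 2.
log K = nE°cell / 0.0592 = (2)(+0.34) / 0.0592 = 11.5.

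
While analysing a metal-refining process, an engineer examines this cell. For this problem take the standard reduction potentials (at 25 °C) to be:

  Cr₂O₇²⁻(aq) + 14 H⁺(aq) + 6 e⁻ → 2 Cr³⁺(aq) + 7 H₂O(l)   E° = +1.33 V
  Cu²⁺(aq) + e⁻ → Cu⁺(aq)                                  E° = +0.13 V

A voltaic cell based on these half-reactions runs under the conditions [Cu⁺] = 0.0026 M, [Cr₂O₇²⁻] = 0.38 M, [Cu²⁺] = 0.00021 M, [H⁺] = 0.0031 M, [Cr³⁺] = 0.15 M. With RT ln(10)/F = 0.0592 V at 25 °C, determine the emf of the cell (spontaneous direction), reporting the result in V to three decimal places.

Cr₂O₇²⁻/Cr³⁺ is the cathode (higher E°), Cu²⁺/Cu⁺ the anode: E°cell = +1.33 − (+0.13) = +1.20 V, n = 6.
Overall: Cr₂O₇²⁻(aq) + 14 H⁺(aq) + 6 Cu⁺(aq) → 2 Cr³⁺(aq) + 7 H₂O(l) + 6 Cu²⁺(aq)
Q = [Cr³⁺]^2·[Cu²⁺]^6 / ([Cr₂O₇²⁻]·[H⁺]^14·[Cu⁺]^6); log Q = 27.337.
E = E° − (0.0592/n) log Q = +1.20 − (0.0592/6)(27.337) = +0.930 V.

+0.930 V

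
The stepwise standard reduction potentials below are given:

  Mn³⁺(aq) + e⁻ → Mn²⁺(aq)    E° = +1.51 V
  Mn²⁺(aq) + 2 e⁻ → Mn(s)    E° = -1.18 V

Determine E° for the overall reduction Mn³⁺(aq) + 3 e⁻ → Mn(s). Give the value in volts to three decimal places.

Standard free energies of sequential steps add: ΔG°₃ = ΔG°₁ + ΔG°₂, so n₃E°₃ = n₁E°₁ + n₂E°₂.
E°₃ = (1×+1.51 + 2×-1.18) / 3 = (-0.850) / 3 = -0.283 V.
E° values themselves are not directly additive — weighting by electron count is essential.

-0.283 V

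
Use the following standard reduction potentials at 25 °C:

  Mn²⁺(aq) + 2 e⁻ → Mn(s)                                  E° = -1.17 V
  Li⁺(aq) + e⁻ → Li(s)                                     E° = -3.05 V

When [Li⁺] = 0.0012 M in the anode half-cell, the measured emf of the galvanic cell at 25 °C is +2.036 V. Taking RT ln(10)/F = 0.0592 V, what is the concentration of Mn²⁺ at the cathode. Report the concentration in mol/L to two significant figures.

0.27 M

Mn²⁺/Mn is the cathode, Li⁺/Li the anode: E°cell = +1.88 V, n = 2.
Overall reaction: Mn²⁺(aq) + 2 Li(s) → Mn(s) + 2 Li⁺(aq); Q = [Li⁺]^2/[Mn²⁺]^1.
From E = E° − (0.0592/n) log Q: log Q = (E° − E)·n/0.0592 = (+1.88 − (+2.036))·2/0.0592 = -5.2703.
So 1·log[Mn²⁺] = 2·log(0.0012) − log Q = -5.8416 − (-5.2703) = -0.5713; [Mn²⁺] = 10^(-0.5713) ≈ 0.27 M.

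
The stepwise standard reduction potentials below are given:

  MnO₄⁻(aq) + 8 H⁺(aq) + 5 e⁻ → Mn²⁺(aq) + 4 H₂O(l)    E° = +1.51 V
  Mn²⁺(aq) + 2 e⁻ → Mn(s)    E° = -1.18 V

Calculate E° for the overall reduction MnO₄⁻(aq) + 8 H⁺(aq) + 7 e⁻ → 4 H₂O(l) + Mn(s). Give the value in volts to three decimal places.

+0.741 V

Since ΔG° = −nFE° is additive over sequential reductions, n₃E°₃ = n₁E°₁ + n₂E°₂.
E°₃ = (5×+1.51 + 2×-1.18) / 7 = (+5.190) / 7 = +0.741 V.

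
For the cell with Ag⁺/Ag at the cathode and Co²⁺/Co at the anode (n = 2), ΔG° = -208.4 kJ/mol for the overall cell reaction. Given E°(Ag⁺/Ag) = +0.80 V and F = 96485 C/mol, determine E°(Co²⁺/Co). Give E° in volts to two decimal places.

-0.28 V

E°cell = −ΔG°/(nF) = −(-208.4×10³)/((2)(96485)) = +1.080 V.
Since Ag⁺/Ag is the cathode and Co²⁺/Co the anode, E°cell = E°(Ag⁺/Ag) − E°(Co²⁺/Co).
So E°(Co²⁺/Co) = E°(Ag⁺/Ag) − E°cell = (+0.80) − (+1.080) = -0.28 V.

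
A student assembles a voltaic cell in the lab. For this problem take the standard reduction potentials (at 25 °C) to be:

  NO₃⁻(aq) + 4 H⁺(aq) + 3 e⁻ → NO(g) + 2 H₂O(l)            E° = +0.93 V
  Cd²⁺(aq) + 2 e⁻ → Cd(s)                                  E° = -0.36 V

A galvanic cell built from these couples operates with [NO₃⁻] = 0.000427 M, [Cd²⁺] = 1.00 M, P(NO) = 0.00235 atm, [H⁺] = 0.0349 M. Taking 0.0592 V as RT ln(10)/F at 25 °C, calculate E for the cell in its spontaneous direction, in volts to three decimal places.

+1.160 V

NO₃⁻/NO is the cathode (higher E°), Cd²⁺/Cd the anode: E°cell = +0.93 − (-0.36) = +1.29 V, n = 6.
Overall: 2 NO₃⁻(aq) + 8 H⁺(aq) + 3 Cd(s) → 2 NO(g) + 4 H₂O(l) + 3 Cd²⁺(aq)
Q = P(NO)^2·[Cd²⁺]^3 / ([NO₃⁻]^2·[H⁺]^8); log Q = 13.139.
E = E° − (0.0592/n) log Q = +1.29 − (0.0592/6)(13.139) = +1.160 V.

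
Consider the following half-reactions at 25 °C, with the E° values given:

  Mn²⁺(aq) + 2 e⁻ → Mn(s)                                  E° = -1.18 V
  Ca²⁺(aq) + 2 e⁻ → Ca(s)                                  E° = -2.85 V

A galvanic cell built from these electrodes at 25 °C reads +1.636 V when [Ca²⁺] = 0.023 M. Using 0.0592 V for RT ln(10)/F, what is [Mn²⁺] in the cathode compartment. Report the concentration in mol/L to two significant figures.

Mn²⁺/Mn is the cathode, Ca²⁺/Ca the anode: E°cell = +1.67 V, n = 2.
Overall reaction: Mn²⁺(aq) + Ca(s) → Mn(s) + Ca²⁺(aq); Q = [Ca²⁺]^1/[Mn²⁺]^1.
From E = E° − (0.0592/n) log Q: log Q = (E° − E)·n/0.0592 = (+1.67 − (+1.636))·2/0.0592 = 1.1486.
So 1·log[Mn²⁺] = 1·log(0.023) − log Q = -1.6383 − (1.1486) = -2.7869; [Mn²⁺] = 10^(-2.7869) ≈ 0.0016 M.

0.0016 M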